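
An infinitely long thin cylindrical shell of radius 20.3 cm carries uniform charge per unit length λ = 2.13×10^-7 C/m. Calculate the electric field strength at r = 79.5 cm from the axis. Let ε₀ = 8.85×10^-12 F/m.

By cylindrical symmetry E is radial; use a coaxial Gaussian cylinder of radius 79.5 cm and length L (r > 20.3 cm).
The full line charge is enclosed: λ_enc = 2.13e-7 C/m.
Since E is radial and uniform over the curved surface, Φ = E·2πrL = Q_enc/ε₀ = λ_enc L/ε₀.
E = |λ_enc|/(2πε₀r) = (2.13×10^-7)/(2π·8.85×10^-12·0.795) = 4.82e3 N/C.

|E| = 4.82e3 N/C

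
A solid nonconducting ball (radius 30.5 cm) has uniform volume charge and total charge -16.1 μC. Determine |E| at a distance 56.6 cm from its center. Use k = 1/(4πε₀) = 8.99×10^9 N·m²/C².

Symmetry ⇒ E = E(r) r̂. Gaussian sphere of radius r = 56.6 cm (r > R, so the entire charge is enclosed).
Q_enc = -16.1 μC = -1.61e-5 C.
Applying ∮E·dA = Q_enc/ε₀ with Φ = E(4πr²):
E = k|Q_enc|/r² = (8.99×10^9)(1.61×10^-5)/(0.566)² = 4.52×10^5 N/C.

E = 4.52×10^5 N/C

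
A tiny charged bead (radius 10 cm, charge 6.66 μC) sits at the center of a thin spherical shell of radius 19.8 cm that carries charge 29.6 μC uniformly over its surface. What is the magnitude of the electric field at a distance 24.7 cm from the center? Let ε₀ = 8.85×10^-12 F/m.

By spherical symmetry E is radial; choose a Gaussian sphere of radius r = 24.7 cm (r > 19.8 cm, enclosing both).
Q_enc = (6.66 μC) + (29.6 μC) = 3.626×10^-5 C.
Applying ∮E·dA = Q_enc/ε₀ with Φ = E(4πr²):
E = |Q_enc|/(4πε₀r²) = (3.626×10^-5)/(4π·8.85×10^-12·(0.247)²) = 5.34×10^6 N/C.

|E| = 5.34e6 V/m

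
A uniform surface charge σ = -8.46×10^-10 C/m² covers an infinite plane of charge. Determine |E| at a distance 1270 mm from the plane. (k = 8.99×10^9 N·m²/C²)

|E| ≈ 47.8 N/C

The symmetry is planar: E is normal to the sheet and the same magnitude on both sides. Take a pillbox straddling the sheet with end-cap area A.
Flux Φ = 2EA and Q_enc = σA, so 2EA = σA/ε₀ ⇒ E = |σ|/(2ε₀), independent of distance.
E = 2πk|σ| = 2π(8.99×10^9)(8.46×10^-10) = 47.8 N/C.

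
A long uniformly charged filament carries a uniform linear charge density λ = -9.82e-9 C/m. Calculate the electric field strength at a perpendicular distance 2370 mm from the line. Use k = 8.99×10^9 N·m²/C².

Coaxial Gaussian cylinder, radius r = 2370 mm, length L.
Q_enc = λL, so λ_enc = -9.82×10^-9 C/m.
Applying ∮E·dA = Q_enc/ε₀ with the end caps contributing no flux:
E = 2k|λ_enc|/r = 2(8.99×10^9)(9.82×10^-9)/(2.37) = 74.5 N/C.

|E| ≈ 74.5 V/m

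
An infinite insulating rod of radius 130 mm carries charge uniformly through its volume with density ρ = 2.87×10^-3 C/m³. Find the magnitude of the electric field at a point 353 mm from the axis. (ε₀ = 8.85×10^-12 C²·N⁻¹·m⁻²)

E ≈ 7.76×10^6 V/m

Choose a coaxial cylinder of radius r = 353 mm (arbitrary length L) as the Gaussian surface (r > 130 mm, full cross-section enclosed).
λ_enc = ρ·πR² = (2.87×10^-3)π(0.13)² = 1.524e-4 C/m.
Gauss's law: E·2πrL = λ_enc L/ε₀.
E = |λ_enc|/(2πε₀r) = (1.524×10^-4)/(2π·8.85×10^-12·0.353) = 7.76×10^6 N/C.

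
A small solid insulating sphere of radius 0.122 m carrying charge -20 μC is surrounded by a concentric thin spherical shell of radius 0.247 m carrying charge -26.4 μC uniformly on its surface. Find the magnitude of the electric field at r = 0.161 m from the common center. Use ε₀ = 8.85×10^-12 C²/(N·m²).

Take a concentric spherical Gaussian surface of radius r = 0.161 m (between the bodies, 0.122 m < r < 0.247 m).
The shell at 0.247 m lies outside the Gaussian surface, so Q_enc = -20 μC = -2.00×10^-5 C.
By Gauss's law, ∮E·dA = E·4πr² = Q_enc/ε₀.
E = |Q_enc|/(4πε₀r²) = (2.00e-5)/(4π·8.85×10^-12·(0.161)²) = 6.94×10^6 N/C.

|E| ≈ 6.94×10^6 V/m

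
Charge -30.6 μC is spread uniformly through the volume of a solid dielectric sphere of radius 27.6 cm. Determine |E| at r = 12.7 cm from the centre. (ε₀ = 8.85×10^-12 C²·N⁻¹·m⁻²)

Use a concentric Gaussian sphere at r = 12.7 cm (r < R).
For a uniform sphere the enclosed fraction is (r/R)³, so Q_enc = (-30.6 μC)(0.127/0.276)³ = -2.981×10^-6 C.
By Gauss's law, ∮E·dA = E·4πr² = Q_enc/ε₀.
E = |Q_enc|/(4πε₀r²) = (2.981e-6)/(4π·8.85×10^-12·(0.127)²) = 1.66e6 N/C.

|E| ≈ 1.66×10^6 N/C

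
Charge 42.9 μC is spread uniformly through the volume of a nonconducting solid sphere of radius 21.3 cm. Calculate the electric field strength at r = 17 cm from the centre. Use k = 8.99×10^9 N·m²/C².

|E| ≈ 6.78e6 V/m

Use a concentric Gaussian sphere at r = 17 cm (r < R).
For a uniform sphere the enclosed fraction is (r/R)³, so Q_enc = (42.9 μC)(0.17/0.213)³ = 2.181×10^-5 C.
Gauss's law: E·4πr² = Q_enc/ε₀.
E = k|Q_enc|/r² = (8.99×10^9)(2.181e-5)/(0.17)² = 6.78e6 N/C.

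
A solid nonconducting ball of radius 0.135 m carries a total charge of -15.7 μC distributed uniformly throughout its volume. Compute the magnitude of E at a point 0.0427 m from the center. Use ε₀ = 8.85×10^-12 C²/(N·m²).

Symmetry ⇒ E = E(r) r̂. Gaussian sphere of radius r = 0.0427 m (r < R).
For a uniform sphere the enclosed fraction is (r/R)³, so Q_enc = (-15.7 μC)(0.0427/0.135)³ = -4.968e-7 C.
Applying ∮E·dA = Q_enc/ε₀ with Φ = E(4πr²):
E = |Q_enc|/(4πε₀r²) = (4.968e-7)/(4π·8.85×10^-12·(0.0427)²) = 2.45e6 N/C.

E = 2.45×10^6 V/m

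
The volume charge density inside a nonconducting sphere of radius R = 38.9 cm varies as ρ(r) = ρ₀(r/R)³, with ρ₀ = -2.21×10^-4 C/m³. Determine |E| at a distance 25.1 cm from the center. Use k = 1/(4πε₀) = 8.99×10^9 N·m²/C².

2.81×10^5 N/C

Symmetry ⇒ E = E(r) r̂. Gaussian sphere of radius r = 25.1 cm (r < R).
Q_enc = ∫₀^r ρ(r')·4πr'² dr' = (4πρ₀/R³) ∫₀^r r'^5 dr' = 4πρ₀ r^6/(6·R³) = -1.966e-6 C.
By Gauss's law, ∮E·dA = E·4πr² = Q_enc/ε₀.
E = k|Q_enc|/r² = (8.99×10^9)(1.966e-6)/(0.251)² = 2.81×10^5 N/C.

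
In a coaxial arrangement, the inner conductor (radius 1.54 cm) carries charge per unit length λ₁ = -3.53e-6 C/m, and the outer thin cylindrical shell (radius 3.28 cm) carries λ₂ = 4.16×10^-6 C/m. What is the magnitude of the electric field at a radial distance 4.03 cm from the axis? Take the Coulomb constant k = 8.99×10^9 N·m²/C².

|E| ≈ 2.81e5 N/C

Coaxial Gaussian cylinder, radius r = 4.03 cm, length L (r > 3.28 cm, enclosing both).
λ_enc = λ₁ + λ₂ = (-3.53×10^-6) + (4.16×10^-6) = 6.30×10^-7 C/m.
By Gauss's law (flux through the curved wall only), E·2πrL = λ_enc L/ε₀.
E = 2k|λ_enc|/r = 2(8.99×10^9)(6.30×10^-7)/(0.0403) = 2.81×10^5 N/C.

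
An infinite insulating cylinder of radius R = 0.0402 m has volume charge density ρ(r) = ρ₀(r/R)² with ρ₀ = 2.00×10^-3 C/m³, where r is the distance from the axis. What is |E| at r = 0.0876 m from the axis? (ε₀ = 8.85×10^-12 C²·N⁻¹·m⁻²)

By cylindrical symmetry E is radial; use a coaxial Gaussian cylinder of radius 0.0876 m and length L (r > R, full charge per length enclosed).
λ_enc = 2π ∫₀^R ρ₀(r'/R)^2 r' dr' = 2πρ₀R²/4 = 5.077×10^-6 C/m.
By Gauss's law (flux through the curved wall only), E·2πrL = λ_enc L/ε₀.
E = |λ_enc|/(2πε₀r) = (5.077×10^-6)/(2π·8.85×10^-12·0.0876) = 1.04e6 N/C.

|E| = 1.04e6 N/C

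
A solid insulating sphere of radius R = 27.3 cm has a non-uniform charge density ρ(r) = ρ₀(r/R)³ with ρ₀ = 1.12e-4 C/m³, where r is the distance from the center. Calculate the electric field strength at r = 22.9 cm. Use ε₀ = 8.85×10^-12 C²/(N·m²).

E = 2.85×10^5 V/m

Symmetry ⇒ E = E(r) r̂. Gaussian sphere of radius r = 22.9 cm (r < R).
Integrate the density: Q_enc = 4π ∫₀^r ρ₀(r'/R)^3 r'² dr' = 4πρ₀ r^6/(6·R³) = 1.663×10^-6 C.
By Gauss's law, ∮E·dA = E·4πr² = Q_enc/ε₀.
E = |Q_enc|/(4πε₀r²) = (1.663×10^-6)/(4π·8.85×10^-12·(0.229)²) = 2.85e5 N/C.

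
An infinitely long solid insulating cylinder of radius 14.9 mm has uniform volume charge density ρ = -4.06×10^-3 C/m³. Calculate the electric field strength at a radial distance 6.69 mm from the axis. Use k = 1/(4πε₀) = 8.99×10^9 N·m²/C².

By cylindrical symmetry E is radial; use a coaxial Gaussian cylinder of radius 6.69 mm and length L (r < R).
Enclosed charge per unit length: λ_enc = ρ·πr² = (-4.06×10^-3)π(0.00669)² = -5.709×10^-7 C/m.
Gauss's law: E·2πrL = λ_enc L/ε₀.
E = 2k|λ_enc|/r = 2(8.99×10^9)(5.709×10^-7)/(0.00669) = 1.53×10^6 N/C.

E ≈ 1.53e6 N/C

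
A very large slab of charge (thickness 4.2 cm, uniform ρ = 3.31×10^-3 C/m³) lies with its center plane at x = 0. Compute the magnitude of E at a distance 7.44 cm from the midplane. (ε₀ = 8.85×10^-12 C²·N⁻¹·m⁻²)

The point |x| = 7.44 cm lies outside the slab (half-thickness 0.021 m). A symmetric pillbox spanning the full slab encloses Q_enc = ρ·d·A.
Flux = 2EA ⇒ E = |ρ|d/(2ε₀), independent of distance outside.
E = (3.31×10^-3)(0.042)/(2·8.85×10^-12) = 7.85×10^6 N/C.

|E| ≈ 7.85e6 V/m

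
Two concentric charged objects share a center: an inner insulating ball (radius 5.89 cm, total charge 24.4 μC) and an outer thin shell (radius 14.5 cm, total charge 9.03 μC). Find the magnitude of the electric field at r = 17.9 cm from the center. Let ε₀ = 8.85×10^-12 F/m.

Symmetry ⇒ E = E(r) r̂. Gaussian sphere of radius r = 17.9 cm (r > 14.5 cm, enclosing both).
Q_enc = (24.4 μC) + (9.03 μC) = 3.343e-5 C.
Applying ∮E·dA = Q_enc/ε₀ with Φ = E(4πr²):
E = |Q_enc|/(4πε₀r²) = (3.343×10^-5)/(4π·8.85×10^-12·(0.179)²) = 9.38e6 N/C.

9.38e6 N/C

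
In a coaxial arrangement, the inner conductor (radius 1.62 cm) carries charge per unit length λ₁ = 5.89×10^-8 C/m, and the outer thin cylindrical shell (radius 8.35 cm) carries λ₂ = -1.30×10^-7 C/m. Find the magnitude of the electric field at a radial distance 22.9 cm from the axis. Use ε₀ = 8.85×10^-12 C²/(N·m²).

E ≈ 5.58×10^3 N/C

By cylindrical symmetry E is radial; use a coaxial Gaussian cylinder of radius 22.9 cm and length L (r > 8.35 cm, enclosing both).
λ_enc = λ₁ + λ₂ = (5.89×10^-8) + (-1.30e-7) = -7.11×10^-8 C/m.
Since E is radial and uniform over the curved surface, Φ = E·2πrL = Q_enc/ε₀ = λ_enc L/ε₀.
E = |λ_enc|/(2πε₀r) = (7.11×10^-8)/(2π·8.85×10^-12·0.229) = 5.58×10^3 N/C.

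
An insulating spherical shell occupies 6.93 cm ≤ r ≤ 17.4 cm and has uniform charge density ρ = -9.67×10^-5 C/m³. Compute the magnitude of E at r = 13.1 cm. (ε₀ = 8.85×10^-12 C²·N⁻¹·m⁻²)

4.06×10^5 V/m

Symmetry ⇒ E = E(r) r̂. Gaussian sphere of radius r = 13.1 cm (within the shell material, 6.93 cm < r < 17.4 cm).
Enclosed charge is the volume from a to r: Q_enc = (4π/3)ρ(r³ − a³) = -7.758e-7 C.
By Gauss's law, ∮E·dA = E·4πr² = Q_enc/ε₀.
E = |Q_enc|/(4πε₀r²) = (7.758×10^-7)/(4π·8.85×10^-12·(0.131)²) = 4.06×10^5 N/C.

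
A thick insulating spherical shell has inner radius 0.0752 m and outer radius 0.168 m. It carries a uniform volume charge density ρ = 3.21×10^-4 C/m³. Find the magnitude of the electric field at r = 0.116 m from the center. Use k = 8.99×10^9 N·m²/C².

|E| ≈ 1.02e6 N/C

Take a concentric spherical Gaussian surface of radius r = 0.116 m (within the shell material, 0.0752 m < r < 0.168 m).
Only the shell between 0.0752 m and r is enclosed: Q_enc = ρ·(4π/3)(r³ − a³) = (3.21×10^-4)·(4π/3)·((0.116)³ − (0.0752)³) = 1.527×10^-6 C.
Gauss's law: E·4πr² = Q_enc/ε₀.
E = k|Q_enc|/r² = (8.99×10^9)(1.527e-6)/(0.116)² = 1.02e6 N/C.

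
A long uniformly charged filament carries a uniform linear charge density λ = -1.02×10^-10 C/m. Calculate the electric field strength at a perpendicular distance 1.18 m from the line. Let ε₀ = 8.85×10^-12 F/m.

By cylindrical symmetry E is radial; use a coaxial Gaussian cylinder of radius 1.18 m and length L.
Q_enc = λL, so λ_enc = -1.02×10^-10 C/m.
Applying ∮E·dA = Q_enc/ε₀ with the end caps contributing no flux:
E = |λ_enc|/(2πε₀r) = (1.02×10^-10)/(2π·8.85×10^-12·1.18) = 1.55 N/C.

|E| ≈ 1.55 V/m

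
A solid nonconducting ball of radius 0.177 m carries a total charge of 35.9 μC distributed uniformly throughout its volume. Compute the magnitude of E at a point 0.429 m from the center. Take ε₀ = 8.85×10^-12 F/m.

|E| ≈ 1.75e6 N/C

By spherical symmetry E is radial; choose a Gaussian sphere of radius r = 0.429 m (r > R, so the entire charge is enclosed).
Q_enc = 35.9 μC = 3.59e-5 C.
By Gauss's law, ∮E·dA = E·4πr² = Q_enc/ε₀.
E = |Q_enc|/(4πε₀r²) = (3.59×10^-5)/(4π·8.85×10^-12·(0.429)²) = 1.75×10^6 N/C.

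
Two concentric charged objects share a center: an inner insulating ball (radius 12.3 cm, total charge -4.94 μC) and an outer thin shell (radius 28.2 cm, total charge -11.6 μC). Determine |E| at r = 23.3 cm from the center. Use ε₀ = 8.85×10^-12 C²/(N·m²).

E = 8.18×10^5 V/m

Symmetry ⇒ E = E(r) r̂. Gaussian sphere of radius r = 23.3 cm (between the bodies, 12.3 cm < r < 28.2 cm).
Only the inner charge is enclosed; the outer shell contributes nothing inside itself. Q_enc = -4.94 μC = -4.94×10^-6 C.
Since E is radial and uniform over the Gaussian sphere, Φ = E·4πr² = Q_enc/ε₀.
E = |Q_enc|/(4πε₀r²) = (4.94e-6)/(4π·8.85×10^-12·(0.233)²) = 8.18×10^5 N/C.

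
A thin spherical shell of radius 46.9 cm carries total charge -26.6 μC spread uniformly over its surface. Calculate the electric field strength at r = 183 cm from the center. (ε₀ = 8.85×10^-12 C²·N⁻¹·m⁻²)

By spherical symmetry E is radial; choose a Gaussian sphere of radius r = 183 cm (r > 46.9 cm).
The entire shell is enclosed: Q_enc = -2.66e-5 C.
Since E is radial and uniform over the Gaussian sphere, Φ = E·4πr² = Q_enc/ε₀.
E = |Q_enc|/(4πε₀r²) = (2.66×10^-5)/(4π·8.85×10^-12·(1.83)²) = 7.14×10^4 N/C.

7.14e4 N/C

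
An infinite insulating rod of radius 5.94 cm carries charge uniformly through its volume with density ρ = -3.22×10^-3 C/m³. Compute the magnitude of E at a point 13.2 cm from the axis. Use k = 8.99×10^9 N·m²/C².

Take a coaxial cylindrical Gaussian surface of radius r = 13.2 cm and length L (r > 5.94 cm, full cross-section enclosed).
λ_enc = ρ·πR² = (-3.22×10^-3)π(0.0594)² = -3.569e-5 C/m.
By Gauss's law (flux through the curved wall only), E·2πrL = λ_enc L/ε₀.
E = 2k|λ_enc|/r = 2(8.99×10^9)(3.569e-5)/(0.132) = 4.86e6 N/C.

E = 4.86e6 N/C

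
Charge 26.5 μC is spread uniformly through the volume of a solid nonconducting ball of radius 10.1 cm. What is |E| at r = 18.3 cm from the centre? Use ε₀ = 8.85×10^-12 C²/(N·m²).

Take a concentric spherical Gaussian surface of radius r = 18.3 cm (r > R, so the entire charge is enclosed).
Q_enc = 26.5 μC = 2.65×10^-5 C.
Since E is radial and uniform over the Gaussian sphere, Φ = E·4πr² = Q_enc/ε₀.
E = |Q_enc|/(4πε₀r²) = (2.65×10^-5)/(4π·8.85×10^-12·(0.183)²) = 7.12×10^6 N/C.

7.12×10^6 N/C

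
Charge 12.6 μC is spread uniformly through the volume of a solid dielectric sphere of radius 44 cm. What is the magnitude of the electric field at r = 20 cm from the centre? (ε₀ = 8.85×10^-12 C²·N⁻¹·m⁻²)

Use a concentric Gaussian sphere at r = 20 cm (r < R).
Only the charge within r is enclosed: Q_enc = Q·(r/R)³ = (12.6 μC)·(20 cm/44 cm)³ = 1.183×10^-6 C.
Gauss's law: E·4πr² = Q_enc/ε₀.
E = |Q_enc|/(4πε₀r²) = (1.183e-6)/(4π·8.85×10^-12·(0.2)²) = 2.66e5 N/C.

2.66×10^5 N/C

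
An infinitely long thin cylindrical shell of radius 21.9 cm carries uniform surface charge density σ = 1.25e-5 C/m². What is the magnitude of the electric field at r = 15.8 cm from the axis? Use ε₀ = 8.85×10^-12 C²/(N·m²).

E = 0

Choose a coaxial cylinder of radius r = 15.8 cm (arbitrary length L) as the Gaussian surface (r < 21.9 cm, inside the shell).
All the surface charge lies outside this cylinder: Q_enc = 0, hence E = 0.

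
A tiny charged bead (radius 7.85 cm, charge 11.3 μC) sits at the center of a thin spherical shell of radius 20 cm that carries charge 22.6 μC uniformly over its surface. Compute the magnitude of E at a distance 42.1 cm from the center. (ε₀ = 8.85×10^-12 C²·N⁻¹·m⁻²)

E = 1.72e6 N/C

Use a concentric Gaussian sphere at r = 42.1 cm (r > 20 cm, enclosing both).
Q_enc = (11.3 μC) + (22.6 μC) = 3.39e-5 C.
Since E is radial and uniform over the Gaussian sphere, Φ = E·4πr² = Q_enc/ε₀.
E = |Q_enc|/(4πε₀r²) = (3.39×10^-5)/(4π·8.85×10^-12·(0.421)²) = 1.72×10^6 N/C.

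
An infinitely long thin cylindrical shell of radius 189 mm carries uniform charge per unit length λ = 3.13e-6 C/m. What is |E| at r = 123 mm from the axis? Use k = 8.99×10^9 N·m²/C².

E = 0 (no enclosed charge)

Coaxial Gaussian cylinder, radius r = 123 mm, length L (r < 189 mm, inside the shell).
No charge is enclosed, so Gauss's law gives E·2πrL = 0 ⇒ E = 0.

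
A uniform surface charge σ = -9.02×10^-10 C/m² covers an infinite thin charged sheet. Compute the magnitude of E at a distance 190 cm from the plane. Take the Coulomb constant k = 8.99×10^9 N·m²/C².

E ≈ 51 N/C

Choose a cylindrical pillbox piercing the sheet, end faces (area A) parallel to it.
Only the two end caps contribute flux: Φ = 2EA. With Q_enc = σA, Gauss's law gives E = |σ|/(2ε₀).
E = 2πk|σ| = 2π(8.99×10^9)(9.02×10^-10) = 51 N/C.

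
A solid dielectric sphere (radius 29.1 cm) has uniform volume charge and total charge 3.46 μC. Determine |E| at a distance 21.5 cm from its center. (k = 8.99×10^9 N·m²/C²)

Symmetry ⇒ E = E(r) r̂. Gaussian sphere of radius r = 21.5 cm (r < R).
Only the charge within r is enclosed: Q_enc = Q·(r/R)³ = (3.46 μC)·(21.5 cm/29.1 cm)³ = 1.395×10^-6 C.
Gauss's law: E·4πr² = Q_enc/ε₀.
E = k|Q_enc|/r² = (8.99×10^9)(1.395×10^-6)/(0.215)² = 2.71×10^5 N/C.

|E| = 2.71e5 V/m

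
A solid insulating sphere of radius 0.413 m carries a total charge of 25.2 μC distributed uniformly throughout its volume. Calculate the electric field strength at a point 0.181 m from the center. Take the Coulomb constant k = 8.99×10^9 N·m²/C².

Use a concentric Gaussian sphere at r = 0.181 m (r < R).
Only the charge within r is enclosed: Q_enc = Q·(r/R)³ = (25.2 μC)·(0.181 m/0.413 m)³ = 2.121e-6 C.
Since E is radial and uniform over the Gaussian sphere, Φ = E·4πr² = Q_enc/ε₀.
E = k|Q_enc|/r² = (8.99×10^9)(2.121×10^-6)/(0.181)² = 5.82×10^5 N/C.

E ≈ 5.82e5 N/C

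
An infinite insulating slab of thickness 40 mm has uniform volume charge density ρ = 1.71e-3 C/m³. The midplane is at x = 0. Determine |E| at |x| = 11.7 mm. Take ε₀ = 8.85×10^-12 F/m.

E = 2.26e6 N/C

By symmetry E is perpendicular to the slab. A Gaussian pillbox from −11.7 mm to +11.7 mm (face area A) lies entirely within the slab.
Q_enc = ρ·(2x)·A and flux = 2EA, so 2EA = 2ρxA/ε₀ ⇒ E = |ρ|x/ε₀.
E = (1.71×10^-3)(0.0117)/(8.85×10^-12) = 2.26×10^6 N/C.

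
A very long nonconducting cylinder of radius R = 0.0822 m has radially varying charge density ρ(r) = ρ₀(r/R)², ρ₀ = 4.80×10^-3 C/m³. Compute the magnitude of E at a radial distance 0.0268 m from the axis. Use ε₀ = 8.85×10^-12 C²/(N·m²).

|E| = 3.86e5 N/C

Coaxial Gaussian cylinder, radius r = 0.0268 m, length L (r < R).
Integrating ρ over the cross-section to radius r: λ_enc = (2πρ₀/R²) ∫₀^r r'^3 dr' = 2πρ₀ r^4/(4·R²) = 5.756×10^-7 C/m.
Applying ∮E·dA = Q_enc/ε₀ with the end caps contributing no flux:
E = |λ_enc|/(2πε₀r) = (5.756×10^-7)/(2π·8.85×10^-12·0.0268) = 3.86e5 N/C.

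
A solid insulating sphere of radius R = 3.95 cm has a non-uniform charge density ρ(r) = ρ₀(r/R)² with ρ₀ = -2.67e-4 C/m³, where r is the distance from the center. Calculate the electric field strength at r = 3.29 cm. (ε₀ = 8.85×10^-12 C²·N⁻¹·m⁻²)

Use a concentric Gaussian sphere at r = 3.29 cm (r < R).
Q_enc = ∫₀^r ρ(r')·4πr'² dr' = (4πρ₀/R²) ∫₀^r r'^4 dr' = 4πρ₀ r^5/(5·R²) = -1.658e-8 C.
Gauss's law: E·4πr² = Q_enc/ε₀.
E = |Q_enc|/(4πε₀r²) = (1.658×10^-8)/(4π·8.85×10^-12·(0.0329)²) = 1.38×10^5 N/C.

E = 1.38×10^5 N/C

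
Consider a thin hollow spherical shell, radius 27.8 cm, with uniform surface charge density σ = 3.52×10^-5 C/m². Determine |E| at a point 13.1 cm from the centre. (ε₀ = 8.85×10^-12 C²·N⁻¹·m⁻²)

|E| = 0 V/m

Use a concentric Gaussian sphere at r = 13.1 cm (inside the shell, r < 27.8 cm).
All the charge is outside the Gaussian surface: Q_enc = 0, hence E = 0 everywhere inside the shell.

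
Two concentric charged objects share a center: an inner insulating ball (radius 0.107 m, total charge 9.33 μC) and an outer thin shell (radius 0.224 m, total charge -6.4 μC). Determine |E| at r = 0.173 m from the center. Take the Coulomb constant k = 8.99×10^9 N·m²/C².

2.80×10^6 V/m

Take a concentric spherical Gaussian surface of radius r = 0.173 m (between the bodies, 0.107 m < r < 0.224 m).
Only the inner charge is enclosed; the outer shell contributes nothing inside itself. Q_enc = 9.33 μC = 9.33×10^-6 C.
Gauss's law: E·4πr² = Q_enc/ε₀.
E = k|Q_enc|/r² = (8.99×10^9)(9.33e-6)/(0.173)² = 2.80e6 N/C.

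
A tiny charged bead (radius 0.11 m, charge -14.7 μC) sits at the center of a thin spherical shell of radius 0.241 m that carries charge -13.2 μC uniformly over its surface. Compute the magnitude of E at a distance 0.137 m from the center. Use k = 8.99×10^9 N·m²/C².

E = 7.04×10^6 N/C

By spherical symmetry E is radial; choose a Gaussian sphere of radius r = 0.137 m (between the bodies, 0.11 m < r < 0.241 m).
Only the inner charge is enclosed; the outer shell contributes nothing inside itself. Q_enc = -14.7 μC = -1.47×10^-5 C.
By Gauss's law, ∮E·dA = E·4πr² = Q_enc/ε₀.
E = k|Q_enc|/r² = (8.99×10^9)(1.47×10^-5)/(0.137)² = 7.04e6 N/C.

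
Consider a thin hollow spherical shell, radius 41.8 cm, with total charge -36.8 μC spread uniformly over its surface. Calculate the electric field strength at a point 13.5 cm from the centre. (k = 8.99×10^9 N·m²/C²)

Use a concentric Gaussian sphere at r = 13.5 cm (inside the shell, r < 41.8 cm).
No charge lies within this surface, so Q_enc = 0 and Gauss's law gives E·4πr² = 0 ⇒ E = 0.

E = 0 (no enclosed charge)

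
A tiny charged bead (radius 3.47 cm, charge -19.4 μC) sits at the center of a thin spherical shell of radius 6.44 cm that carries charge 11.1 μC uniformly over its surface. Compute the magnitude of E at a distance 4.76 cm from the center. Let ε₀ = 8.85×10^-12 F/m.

E = 7.70×10^7 N/C

Take a concentric spherical Gaussian surface of radius r = 4.76 cm (between the bodies, 3.47 cm < r < 6.44 cm).
The shell at 6.44 cm lies outside the Gaussian surface, so Q_enc = -19.4 μC = -1.94×10^-5 C.
Applying ∮E·dA = Q_enc/ε₀ with Φ = E(4πr²):
E = |Q_enc|/(4πε₀r²) = (1.94×10^-5)/(4π·8.85×10^-12·(0.0476)²) = 7.70×10^7 N/C.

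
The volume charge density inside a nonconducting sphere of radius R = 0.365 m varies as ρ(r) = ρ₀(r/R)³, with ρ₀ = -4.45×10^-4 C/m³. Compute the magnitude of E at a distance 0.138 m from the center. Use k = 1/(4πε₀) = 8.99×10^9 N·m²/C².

By spherical symmetry E is radial; choose a Gaussian sphere of radius r = 0.138 m (r < R).
Q_enc = ∫₀^r ρ(r')·4πr'² dr' = (4πρ₀/R³) ∫₀^r r'^5 dr' = 4πρ₀ r^6/(6·R³) = -1.324e-7 C.
Since E is radial and uniform over the Gaussian sphere, Φ = E·4πr² = Q_enc/ε₀.
E = k|Q_enc|/r² = (8.99×10^9)(1.324e-7)/(0.138)² = 6.25e4 N/C.

|E| = 6.25e4 N/C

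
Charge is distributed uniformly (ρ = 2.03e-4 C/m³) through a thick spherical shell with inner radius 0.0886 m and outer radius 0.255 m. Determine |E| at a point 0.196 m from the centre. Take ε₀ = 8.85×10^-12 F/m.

Take a concentric spherical Gaussian surface of radius r = 0.196 m (within the shell material, 0.0886 m < r < 0.255 m).
Enclosed charge is the volume from a to r: Q_enc = (4π/3)ρ(r³ − a³) = 5.811×10^-6 C.
Applying ∮E·dA = Q_enc/ε₀ with Φ = E(4πr²):
E = |Q_enc|/(4πε₀r²) = (5.811e-6)/(4π·8.85×10^-12·(0.196)²) = 1.36×10^6 N/C.

E ≈ 1.36e6 N/C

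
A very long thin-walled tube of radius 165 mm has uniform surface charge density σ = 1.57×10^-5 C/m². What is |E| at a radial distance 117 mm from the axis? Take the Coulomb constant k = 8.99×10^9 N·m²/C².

E = 0 (no enclosed charge)

By cylindrical symmetry E is radial; use a coaxial Gaussian cylinder of radius 117 mm and length L (r < 165 mm, inside the shell).
No charge is enclosed, so Gauss's law gives E·2πrL = 0 ⇒ E = 0.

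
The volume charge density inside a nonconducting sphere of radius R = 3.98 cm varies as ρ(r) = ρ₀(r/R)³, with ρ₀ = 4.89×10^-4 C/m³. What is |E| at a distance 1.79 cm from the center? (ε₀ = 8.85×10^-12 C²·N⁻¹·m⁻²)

E ≈ 1.50×10^4 N/C

Take a concentric spherical Gaussian surface of radius r = 1.79 cm (r < R).
Q_enc = ∫₀^r ρ(r')·4πr'² dr' = (4πρ₀/R³) ∫₀^r r'^5 dr' = 4πρ₀ r^6/(6·R³) = 5.344×10^-10 C.
By Gauss's law, ∮E·dA = E·4πr² = Q_enc/ε₀.
E = |Q_enc|/(4πε₀r²) = (5.344×10^-10)/(4π·8.85×10^-12·(0.0179)²) = 1.50×10^4 N/C.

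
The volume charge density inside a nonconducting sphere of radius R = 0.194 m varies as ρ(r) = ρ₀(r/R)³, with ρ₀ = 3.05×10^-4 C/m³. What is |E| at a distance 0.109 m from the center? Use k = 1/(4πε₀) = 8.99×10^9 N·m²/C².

1.11×10^5 N/C

Take a concentric spherical Gaussian surface of radius r = 0.109 m (r < R).
Q_enc = ∫₀^r ρ(r')·4πr'² dr' = (4πρ₀/R³) ∫₀^r r'^5 dr' = 4πρ₀ r^6/(6·R³) = 1.467e-7 C.
By Gauss's law, ∮E·dA = E·4πr² = Q_enc/ε₀.
E = k|Q_enc|/r² = (8.99×10^9)(1.467×10^-7)/(0.109)² = 1.11×10^5 N/C.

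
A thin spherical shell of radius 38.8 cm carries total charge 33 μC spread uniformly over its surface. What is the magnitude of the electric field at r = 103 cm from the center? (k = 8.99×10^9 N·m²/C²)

|E| ≈ 2.80×10^5 V/m

Use a concentric Gaussian sphere at r = 103 cm (r > 38.8 cm).
The entire shell is enclosed: Q_enc = 3.30×10^-5 C.
By Gauss's law, ∮E·dA = E·4πr² = Q_enc/ε₀.
E = k|Q_enc|/r² = (8.99×10^9)(3.30×10^-5)/(1.03)² = 2.80×10^5 N/C.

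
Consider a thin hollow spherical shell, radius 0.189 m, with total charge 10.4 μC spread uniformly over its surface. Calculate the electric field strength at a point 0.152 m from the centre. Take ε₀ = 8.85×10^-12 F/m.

Take a concentric spherical Gaussian surface of radius r = 0.152 m (inside the shell, r < 0.189 m).
No charge lies within this surface, so Q_enc = 0 and Gauss's law gives E·4πr² = 0 ⇒ E = 0.

|E| = 0 V/m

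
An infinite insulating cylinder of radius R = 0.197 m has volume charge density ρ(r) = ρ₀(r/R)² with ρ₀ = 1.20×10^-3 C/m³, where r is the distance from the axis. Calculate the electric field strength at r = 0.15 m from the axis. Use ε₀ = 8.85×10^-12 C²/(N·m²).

E ≈ 2.95×10^6 N/C

By cylindrical symmetry E is radial; use a coaxial Gaussian cylinder of radius 0.15 m and length L (r < R).
λ_enc = ∫₀^r ρ(r')·2πr' dr' = (2πρ₀/R²)·r^4/4 = 2.459e-5 C/m.
Gauss's law: E·2πrL = λ_enc L/ε₀.
E = |λ_enc|/(2πε₀r) = (2.459×10^-5)/(2π·8.85×10^-12·0.15) = 2.95×10^6 N/C.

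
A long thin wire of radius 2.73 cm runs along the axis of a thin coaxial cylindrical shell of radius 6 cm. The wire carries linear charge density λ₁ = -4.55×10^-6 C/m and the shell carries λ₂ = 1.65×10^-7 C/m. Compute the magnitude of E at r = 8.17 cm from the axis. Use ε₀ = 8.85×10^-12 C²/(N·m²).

E = 9.65×10^5 V/m

Take a coaxial cylindrical Gaussian surface of radius r = 8.17 cm and length L (r > 6 cm, enclosing both).
λ_enc = λ₁ + λ₂ = (-4.55×10^-6) + (1.65e-7) = -4.385×10^-6 C/m.
Since E is radial and uniform over the curved surface, Φ = E·2πrL = Q_enc/ε₀ = λ_enc L/ε₀.
E = |λ_enc|/(2πε₀r) = (4.385×10^-6)/(2π·8.85×10^-12·0.0817) = 9.65×10^5 N/C.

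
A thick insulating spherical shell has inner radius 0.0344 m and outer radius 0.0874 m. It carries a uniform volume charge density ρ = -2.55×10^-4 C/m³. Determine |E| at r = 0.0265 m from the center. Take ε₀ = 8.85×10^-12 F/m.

E = 0

Take a concentric spherical Gaussian surface of radius r = 0.0265 m (r < 0.0344 m, inside the empty cavity).
No charge is enclosed, so by Gauss's law E·4πr² = 0 ⇒ E = 0.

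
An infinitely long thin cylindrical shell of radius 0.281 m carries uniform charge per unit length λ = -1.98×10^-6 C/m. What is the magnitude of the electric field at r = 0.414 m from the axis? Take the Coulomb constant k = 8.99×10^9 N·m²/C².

Take a coaxial cylindrical Gaussian surface of radius r = 0.414 m and length L (r > 0.281 m).
The full line charge is enclosed: λ_enc = -1.98×10^-6 C/m.
Applying ∮E·dA = Q_enc/ε₀ with the end caps contributing no flux:
E = 2k|λ_enc|/r = 2(8.99×10^9)(1.98×10^-6)/(0.414) = 8.60e4 N/C.

8.60e4 N/C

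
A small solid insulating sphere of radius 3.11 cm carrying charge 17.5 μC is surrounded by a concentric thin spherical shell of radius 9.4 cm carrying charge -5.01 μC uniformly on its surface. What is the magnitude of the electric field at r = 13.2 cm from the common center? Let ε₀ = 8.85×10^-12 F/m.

E ≈ 6.45×10^6 N/C

Take a concentric spherical Gaussian surface of radius r = 13.2 cm (r > 9.4 cm, enclosing both).
Q_enc = (17.5 μC) + (-5.01 μC) = 1.249×10^-5 C.
Applying ∮E·dA = Q_enc/ε₀ with Φ = E(4πr²):
E = |Q_enc|/(4πε₀r²) = (1.249×10^-5)/(4π·8.85×10^-12·(0.132)²) = 6.45e6 N/C.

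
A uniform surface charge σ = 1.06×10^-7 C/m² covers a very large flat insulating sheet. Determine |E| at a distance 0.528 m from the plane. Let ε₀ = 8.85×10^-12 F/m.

Choose a cylindrical pillbox piercing the sheet, end faces (area A) parallel to it.
Only the two end caps contribute flux: Φ = 2EA. With Q_enc = σA, Gauss's law gives E = |σ|/(2ε₀).
E = |σ|/(2ε₀) = (1.06e-7)/(2·8.85×10^-12) = 5.99×10^3 N/C.

5.99e3 N/C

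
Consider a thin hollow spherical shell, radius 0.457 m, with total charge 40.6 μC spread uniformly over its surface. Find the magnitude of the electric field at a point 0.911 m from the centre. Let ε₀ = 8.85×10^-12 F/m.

Use a concentric Gaussian sphere at r = 0.911 m (r > 0.457 m).
The entire shell is enclosed: Q_enc = 4.06×10^-5 C.
Since E is radial and uniform over the Gaussian sphere, Φ = E·4πr² = Q_enc/ε₀.
E = |Q_enc|/(4πε₀r²) = (4.06×10^-5)/(4π·8.85×10^-12·(0.911)²) = 4.40e5 N/C.

E = 4.40×10^5 V/m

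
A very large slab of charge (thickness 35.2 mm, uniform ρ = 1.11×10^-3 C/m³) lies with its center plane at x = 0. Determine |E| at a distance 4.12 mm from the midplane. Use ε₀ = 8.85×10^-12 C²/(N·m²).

By symmetry E is perpendicular to the slab. A Gaussian pillbox from −4.12 mm to +4.12 mm (face area A) lies entirely within the slab.
Q_enc = ρ·(2x)·A and flux = 2EA, so 2EA = 2ρxA/ε₀ ⇒ E = |ρ|x/ε₀.
E = (1.11e-3)(0.00412)/(8.85×10^-12) = 5.17e5 N/C.

E = 5.17×10^5 N/C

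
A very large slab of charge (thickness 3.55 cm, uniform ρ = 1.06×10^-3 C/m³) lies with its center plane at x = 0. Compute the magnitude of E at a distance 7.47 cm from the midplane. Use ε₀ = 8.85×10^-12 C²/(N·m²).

The point |x| = 7.47 cm lies outside the slab (half-thickness 0.01775 m). A symmetric pillbox spanning the full slab encloses Q_enc = ρ·d·A.
Flux = 2EA ⇒ E = |ρ|d/(2ε₀), independent of distance outside.
E = (1.06e-3)(0.0355)/(2·8.85×10^-12) = 2.13e6 N/C.

E ≈ 2.13×10^6 V/m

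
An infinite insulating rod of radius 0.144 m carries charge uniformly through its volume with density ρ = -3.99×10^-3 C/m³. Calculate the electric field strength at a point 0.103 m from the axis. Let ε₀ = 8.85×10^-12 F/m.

Choose a coaxial cylinder of radius r = 0.103 m (arbitrary length L) as the Gaussian surface (r < R).
Enclosed charge per unit length: λ_enc = ρ·πr² = (-3.99e-3)π(0.103)² = -1.33×10^-4 C/m.
Gauss's law: E·2πrL = λ_enc L/ε₀.
E = |λ_enc|/(2πε₀r) = (1.33×10^-4)/(2π·8.85×10^-12·0.103) = 2.32×10^7 N/C.

|E| = 2.32×10^7 N/C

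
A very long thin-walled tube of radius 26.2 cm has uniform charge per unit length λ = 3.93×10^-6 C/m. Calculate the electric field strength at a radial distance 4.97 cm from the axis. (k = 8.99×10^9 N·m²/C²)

E = 0

Take a coaxial cylindrical Gaussian surface of radius r = 4.97 cm and length L (r < 26.2 cm, inside the shell).
All the surface charge lies outside this cylinder: Q_enc = 0, hence E = 0.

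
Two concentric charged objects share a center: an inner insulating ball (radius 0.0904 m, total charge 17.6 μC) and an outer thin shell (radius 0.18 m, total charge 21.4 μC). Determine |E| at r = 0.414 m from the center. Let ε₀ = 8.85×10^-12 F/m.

2.05×10^6 V/m

Symmetry ⇒ E = E(r) r̂. Gaussian sphere of radius r = 0.414 m (r > 0.18 m, enclosing both).
Q_enc = (17.6 μC) + (21.4 μC) = 3.90e-5 C.
Since E is radial and uniform over the Gaussian sphere, Φ = E·4πr² = Q_enc/ε₀.
E = |Q_enc|/(4πε₀r²) = (3.90e-5)/(4π·8.85×10^-12·(0.414)²) = 2.05e6 N/C.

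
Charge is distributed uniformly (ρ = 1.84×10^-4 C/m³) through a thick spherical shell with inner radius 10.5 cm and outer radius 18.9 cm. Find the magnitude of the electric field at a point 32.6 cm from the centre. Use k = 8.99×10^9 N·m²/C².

By spherical symmetry E is radial; choose a Gaussian sphere of radius r = 32.6 cm (r > 18.9 cm, enclosing the whole shell).
Q_enc = ρ·(4π/3)(b³ − a³) = (1.84×10^-4)·(4π/3)·((0.189)³ − (0.105)³) = 4.311×10^-6 C.
By Gauss's law, ∮E·dA = E·4πr² = Q_enc/ε₀.
E = k|Q_enc|/r² = (8.99×10^9)(4.311×10^-6)/(0.326)² = 3.65×10^5 N/C.

E = 3.65×10^5 N/C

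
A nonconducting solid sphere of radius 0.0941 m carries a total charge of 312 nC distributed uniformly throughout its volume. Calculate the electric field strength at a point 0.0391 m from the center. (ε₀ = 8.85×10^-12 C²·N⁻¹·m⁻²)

E ≈ 1.32×10^5 N/C

By spherical symmetry E is radial; choose a Gaussian sphere of radius r = 0.0391 m (r < R).
Only the charge within r is enclosed: Q_enc = Q·(r/R)³ = (312 nC)·(0.0391 m/0.0941 m)³ = 2.238×10^-8 C.
Since E is radial and uniform over the Gaussian sphere, Φ = E·4πr² = Q_enc/ε₀.
E = |Q_enc|/(4πε₀r²) = (2.238e-8)/(4π·8.85×10^-12·(0.0391)²) = 1.32e5 N/C.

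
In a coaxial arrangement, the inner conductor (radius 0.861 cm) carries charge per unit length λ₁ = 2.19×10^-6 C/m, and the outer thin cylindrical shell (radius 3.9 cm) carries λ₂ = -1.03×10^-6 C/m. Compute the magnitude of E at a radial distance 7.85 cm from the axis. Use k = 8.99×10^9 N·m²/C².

E ≈ 2.66×10^5 N/C

Choose a coaxial cylinder of radius r = 7.85 cm (arbitrary length L) as the Gaussian surface (r > 3.9 cm, enclosing both).
λ_enc = λ₁ + λ₂ = (2.19×10^-6) + (-1.03×10^-6) = 1.16×10^-6 C/m.
Applying ∮E·dA = Q_enc/ε₀ with the end caps contributing no flux:
E = 2k|λ_enc|/r = 2(8.99×10^9)(1.16×10^-6)/(0.0785) = 2.66×10^5 N/C.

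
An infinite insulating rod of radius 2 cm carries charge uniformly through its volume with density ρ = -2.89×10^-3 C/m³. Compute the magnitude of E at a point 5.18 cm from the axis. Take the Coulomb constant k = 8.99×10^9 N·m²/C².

By cylindrical symmetry E is radial; use a coaxial Gaussian cylinder of radius 5.18 cm and length L (r > 2 cm, full cross-section enclosed).
λ_enc = ρ·πR² = (-2.89×10^-3)π(0.02)² = -3.632e-6 C/m.
Gauss's law: E·2πrL = λ_enc L/ε₀.
E = 2k|λ_enc|/r = 2(8.99×10^9)(3.632×10^-6)/(0.0518) = 1.26×10^6 N/C.

|E| = 1.26e6 N/C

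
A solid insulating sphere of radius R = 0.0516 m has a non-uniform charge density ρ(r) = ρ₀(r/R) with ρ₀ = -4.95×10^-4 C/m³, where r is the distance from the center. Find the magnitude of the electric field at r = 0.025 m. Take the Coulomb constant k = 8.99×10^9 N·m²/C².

|E| ≈ 1.69×10^5 N/C

Symmetry ⇒ E = E(r) r̂. Gaussian sphere of radius r = 0.025 m (r < R).
Integrate the density: Q_enc = 4π ∫₀^r ρ₀(r'/R)^1 r'² dr' = 4πρ₀ r^4/(4·R) = -1.177e-8 C.
By Gauss's law, ∮E·dA = E·4πr² = Q_enc/ε₀.
E = k|Q_enc|/r² = (8.99×10^9)(1.177×10^-8)/(0.025)² = 1.69×10^5 N/C.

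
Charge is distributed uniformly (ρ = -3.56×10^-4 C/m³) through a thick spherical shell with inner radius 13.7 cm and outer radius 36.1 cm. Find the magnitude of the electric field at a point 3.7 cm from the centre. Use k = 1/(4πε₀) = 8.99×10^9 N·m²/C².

|E| = 0 N/C

By spherical symmetry E is radial; choose a Gaussian sphere of radius r = 3.7 cm (r < 13.7 cm, inside the empty cavity).
Q_enc = 0 (all charge lies at larger r); Gauss's law gives E = 0.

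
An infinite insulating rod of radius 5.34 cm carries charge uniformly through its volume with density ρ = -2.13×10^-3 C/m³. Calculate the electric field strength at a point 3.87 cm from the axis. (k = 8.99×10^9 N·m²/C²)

By cylindrical symmetry E is radial; use a coaxial Gaussian cylinder of radius 3.87 cm and length L (r < R).
Enclosed charge per unit length: λ_enc = ρ·πr² = (-2.13e-3)π(0.0387)² = -1.002×10^-5 C/m.
Applying ∮E·dA = Q_enc/ε₀ with the end caps contributing no flux:
E = 2k|λ_enc|/r = 2(8.99×10^9)(1.002×10^-5)/(0.0387) = 4.66×10^6 N/C.

E ≈ 4.66e6 N/C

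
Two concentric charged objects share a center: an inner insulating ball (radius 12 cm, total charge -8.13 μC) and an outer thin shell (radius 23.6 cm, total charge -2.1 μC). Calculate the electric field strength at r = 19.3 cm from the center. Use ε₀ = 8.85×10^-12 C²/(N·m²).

Take a concentric spherical Gaussian surface of radius r = 19.3 cm (between the bodies, 12 cm < r < 23.6 cm).
The shell at 23.6 cm lies outside the Gaussian surface, so Q_enc = -8.13 μC = -8.13×10^-6 C.
By Gauss's law, ∮E·dA = E·4πr² = Q_enc/ε₀.
E = |Q_enc|/(4πε₀r²) = (8.13e-6)/(4π·8.85×10^-12·(0.193)²) = 1.96e6 N/C.

|E| = 1.96×10^6 V/m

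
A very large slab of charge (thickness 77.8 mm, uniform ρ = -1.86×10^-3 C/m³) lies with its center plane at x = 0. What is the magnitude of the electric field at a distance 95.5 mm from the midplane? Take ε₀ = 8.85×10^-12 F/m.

|E| ≈ 8.18×10^6 N/C

The point |x| = 95.5 mm lies outside the slab (half-thickness 0.0389 m). A symmetric pillbox spanning the full slab encloses Q_enc = ρ·d·A.
Flux = 2EA ⇒ E = |ρ|d/(2ε₀), independent of distance outside.
E = (1.86×10^-3)(0.0778)/(2·8.85×10^-12) = 8.18e6 N/C.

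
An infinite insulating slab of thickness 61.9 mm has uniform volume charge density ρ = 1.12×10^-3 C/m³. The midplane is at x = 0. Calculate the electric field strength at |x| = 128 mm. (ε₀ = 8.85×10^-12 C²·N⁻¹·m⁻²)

The point |x| = 128 mm lies outside the slab (half-thickness 0.03095 m). A symmetric pillbox spanning the full slab encloses Q_enc = ρ·d·A.
Flux = 2EA ⇒ E = |ρ|d/(2ε₀), independent of distance outside.
E = (1.12e-3)(0.0619)/(2·8.85×10^-12) = 3.92×10^6 N/C.

|E| = 3.92×10^6 N/C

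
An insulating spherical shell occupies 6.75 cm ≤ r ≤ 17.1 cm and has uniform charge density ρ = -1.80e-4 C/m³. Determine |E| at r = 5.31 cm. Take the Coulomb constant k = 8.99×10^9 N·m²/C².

Symmetry ⇒ E = E(r) r̂. Gaussian sphere of radius r = 5.31 cm (r < 6.75 cm, inside the empty cavity).
Q_enc = 0 (all charge lies at larger r); Gauss's law gives E = 0.

|E| = 0 N/C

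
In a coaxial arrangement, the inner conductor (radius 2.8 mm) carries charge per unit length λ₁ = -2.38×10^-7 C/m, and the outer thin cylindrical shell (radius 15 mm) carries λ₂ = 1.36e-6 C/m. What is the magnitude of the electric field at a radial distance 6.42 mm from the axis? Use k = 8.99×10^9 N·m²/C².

6.67×10^5 N/C

Take a coaxial cylindrical Gaussian surface of radius r = 6.42 mm and length L (between the conductors, 2.8 mm < r < 15 mm).
The shell at 15 mm lies outside the Gaussian surface, so λ_enc = λ₁ = -2.38×10^-7 C/m.
Gauss's law: E·2πrL = λ_enc L/ε₀.
E = 2k|λ_enc|/r = 2(8.99×10^9)(2.38e-7)/(0.00642) = 6.67e5 N/C.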